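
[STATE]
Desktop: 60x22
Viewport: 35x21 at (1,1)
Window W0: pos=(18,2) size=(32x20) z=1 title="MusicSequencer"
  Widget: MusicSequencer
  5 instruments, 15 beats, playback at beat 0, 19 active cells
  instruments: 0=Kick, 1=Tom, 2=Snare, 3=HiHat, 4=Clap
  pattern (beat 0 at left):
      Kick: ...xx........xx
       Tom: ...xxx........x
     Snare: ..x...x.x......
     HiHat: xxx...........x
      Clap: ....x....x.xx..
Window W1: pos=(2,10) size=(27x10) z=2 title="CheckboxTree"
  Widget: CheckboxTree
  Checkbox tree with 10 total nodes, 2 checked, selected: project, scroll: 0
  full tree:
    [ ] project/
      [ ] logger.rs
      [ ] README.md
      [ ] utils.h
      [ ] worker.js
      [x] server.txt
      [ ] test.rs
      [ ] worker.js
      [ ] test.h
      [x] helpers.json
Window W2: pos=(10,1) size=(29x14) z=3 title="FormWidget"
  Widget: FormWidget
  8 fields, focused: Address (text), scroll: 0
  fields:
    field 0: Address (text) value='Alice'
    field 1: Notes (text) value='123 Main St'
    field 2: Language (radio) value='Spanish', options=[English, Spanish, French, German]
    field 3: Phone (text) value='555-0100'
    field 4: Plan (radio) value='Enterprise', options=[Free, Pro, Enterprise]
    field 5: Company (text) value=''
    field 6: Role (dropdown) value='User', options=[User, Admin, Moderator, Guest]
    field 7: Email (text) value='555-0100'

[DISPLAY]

         ┏━━━━━━━━━━━━━━━━━━━━━━━━━
         ┃ FormWidget              
         ┠─────────────────────────
         ┃> Address:    [Alice     
         ┃  Notes:      [123 Main S
         ┃  Language:   ( ) English
         ┃  Phone:      [555-0100  
         ┃  Plan:       ( ) Free  (
         ┃  Company:    [          
 ┏━━━━━━━┃  Role:       [User      
 ┃ Checkb┃  Email:      [555-0100  
 ┠───────┃                         
 ┃>[-] pr┃                         
 ┃   [ ] ┗━━━━━━━━━━━━━━━━━━━━━━━━━
 ┃   [ ] README.md         ┃       
 ┃   [ ] utils.h           ┃       
 ┃   [ ] worker.js         ┃       
 ┃   [x] server.txt        ┃       
 ┗━━━━━━━━━━━━━━━━━━━━━━━━━┛       
                 ┃                 
                 ┗━━━━━━━━━━━━━━━━━


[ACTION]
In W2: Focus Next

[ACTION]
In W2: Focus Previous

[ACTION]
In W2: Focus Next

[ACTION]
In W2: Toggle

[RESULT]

         ┏━━━━━━━━━━━━━━━━━━━━━━━━━
         ┃ FormWidget              
         ┠─────────────────────────
         ┃  Address:    [Alice     
         ┃> Notes:      [123 Main S
         ┃  Language:   ( ) English
         ┃  Phone:      [555-0100  
         ┃  Plan:       ( ) Free  (
         ┃  Company:    [          
 ┏━━━━━━━┃  Role:       [User      
 ┃ Checkb┃  Email:      [555-0100  
 ┠───────┃                         
 ┃>[-] pr┃                         
 ┃   [ ] ┗━━━━━━━━━━━━━━━━━━━━━━━━━
 ┃   [ ] README.md         ┃       
 ┃   [ ] utils.h           ┃       
 ┃   [ ] worker.js         ┃       
 ┃   [x] server.txt        ┃       
 ┗━━━━━━━━━━━━━━━━━━━━━━━━━┛       
                 ┃                 
                 ┗━━━━━━━━━━━━━━━━━


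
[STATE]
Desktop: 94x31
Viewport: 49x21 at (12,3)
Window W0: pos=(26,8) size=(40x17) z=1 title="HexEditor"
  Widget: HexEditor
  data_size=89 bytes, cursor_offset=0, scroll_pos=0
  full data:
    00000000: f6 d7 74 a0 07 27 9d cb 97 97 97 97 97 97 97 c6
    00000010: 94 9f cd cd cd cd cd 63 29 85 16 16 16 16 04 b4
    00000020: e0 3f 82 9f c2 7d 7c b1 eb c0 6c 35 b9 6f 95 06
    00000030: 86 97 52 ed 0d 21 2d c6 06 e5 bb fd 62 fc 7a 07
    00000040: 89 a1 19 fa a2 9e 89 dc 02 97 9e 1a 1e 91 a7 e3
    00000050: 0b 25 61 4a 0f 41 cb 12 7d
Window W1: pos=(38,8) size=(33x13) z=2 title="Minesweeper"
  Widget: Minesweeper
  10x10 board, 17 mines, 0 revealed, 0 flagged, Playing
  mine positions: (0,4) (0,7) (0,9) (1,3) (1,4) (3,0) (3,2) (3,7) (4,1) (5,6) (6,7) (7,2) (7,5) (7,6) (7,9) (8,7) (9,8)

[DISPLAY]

                                                 
                                                 
                                                 
                                                 
                                                 
              ┏━━━━━━━━━━━┏━━━━━━━━━━━━━━━━━━━━━━
              ┃ HexEditor ┃ Minesweeper          
              ┠───────────┠──────────────────────
              ┃00000000  F┃■■■■■■■■■■            
              ┃00000010  9┃■■■■■■■■■■            
              ┃00000020  e┃■■■■■■■■■■            
              ┃00000030  8┃■■■■■■■■■■            
              ┃00000040  8┃■■■■■■■■■■            
              ┃00000050  0┃■■■■■■■■■■            
              ┃           ┃■■■■■■■■■■            
              ┃           ┃■■■■■■■■■■            
              ┃           ┃■■■■■■■■■■            
              ┃           ┗━━━━━━━━━━━━━━━━━━━━━━
              ┃                                  
              ┃                                  
              ┃                                  


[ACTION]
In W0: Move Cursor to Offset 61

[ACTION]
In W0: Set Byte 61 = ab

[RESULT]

                                                 
                                                 
                                                 
                                                 
                                                 
              ┏━━━━━━━━━━━┏━━━━━━━━━━━━━━━━━━━━━━
              ┃ HexEditor ┃ Minesweeper          
              ┠───────────┠──────────────────────
              ┃00000000  f┃■■■■■■■■■■            
              ┃00000010  9┃■■■■■■■■■■            
              ┃00000020  e┃■■■■■■■■■■            
              ┃00000030  8┃■■■■■■■■■■            
              ┃00000040  8┃■■■■■■■■■■            
              ┃00000050  0┃■■■■■■■■■■            
              ┃           ┃■■■■■■■■■■            
              ┃           ┃■■■■■■■■■■            
              ┃           ┃■■■■■■■■■■            
              ┃           ┗━━━━━━━━━━━━━━━━━━━━━━
              ┃                                  
              ┃                                  
              ┃                                  


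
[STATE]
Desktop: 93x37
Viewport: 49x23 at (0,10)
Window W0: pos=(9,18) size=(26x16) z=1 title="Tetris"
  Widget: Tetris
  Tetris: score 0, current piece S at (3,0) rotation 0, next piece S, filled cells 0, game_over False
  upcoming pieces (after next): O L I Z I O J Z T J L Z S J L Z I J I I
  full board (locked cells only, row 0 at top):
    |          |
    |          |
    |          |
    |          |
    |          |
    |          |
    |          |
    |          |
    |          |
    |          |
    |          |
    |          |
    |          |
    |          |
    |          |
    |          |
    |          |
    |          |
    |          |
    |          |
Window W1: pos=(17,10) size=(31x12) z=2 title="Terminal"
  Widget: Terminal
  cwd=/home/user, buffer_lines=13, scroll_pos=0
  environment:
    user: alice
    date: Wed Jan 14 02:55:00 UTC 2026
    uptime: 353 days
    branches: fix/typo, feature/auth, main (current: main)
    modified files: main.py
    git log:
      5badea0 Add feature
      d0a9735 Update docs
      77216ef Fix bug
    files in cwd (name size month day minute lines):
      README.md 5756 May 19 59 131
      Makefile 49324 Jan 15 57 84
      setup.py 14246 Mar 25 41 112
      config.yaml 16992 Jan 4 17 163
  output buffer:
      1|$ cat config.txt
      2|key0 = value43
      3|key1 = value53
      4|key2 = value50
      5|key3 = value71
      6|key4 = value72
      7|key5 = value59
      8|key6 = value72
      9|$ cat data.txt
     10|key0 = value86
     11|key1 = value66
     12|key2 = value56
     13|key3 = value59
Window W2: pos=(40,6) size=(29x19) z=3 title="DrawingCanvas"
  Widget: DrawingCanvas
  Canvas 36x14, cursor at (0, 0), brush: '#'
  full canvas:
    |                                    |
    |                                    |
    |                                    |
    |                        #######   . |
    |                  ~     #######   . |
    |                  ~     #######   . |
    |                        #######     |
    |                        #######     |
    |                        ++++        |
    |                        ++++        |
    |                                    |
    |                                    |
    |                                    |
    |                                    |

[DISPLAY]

                 ┏━━━━━━━━━━━━━━━━━━━━━━┃        
                 ┃ Terminal             ┃        
                 ┠──────────────────────┃        
                 ┃$ cat config.txt      ┃        
                 ┃key0 = value43        ┃        
                 ┃key1 = value53        ┃        
                 ┃key2 = value50        ┃        
                 ┃key3 = value71        ┃        
         ┏━━━━━━━┃key4 = value72        ┃        
         ┃ Tetris┃key5 = value59        ┃        
         ┠───────┃key6 = value72        ┃        
         ┃       ┗━━━━━━━━━━━━━━━━━━━━━━┃        
         ┃          │ ░░          ┃     ┃        
         ┃          │░░           ┃     ┃        
         ┃          │             ┃     ┗━━━━━━━━
         ┃          │             ┃              
         ┃          │             ┃              
         ┃          │Score:       ┃              
         ┃          │0            ┃              
         ┃          │             ┃              
         ┃          │             ┃              
         ┃          │             ┃              
         ┃          │             ┃              


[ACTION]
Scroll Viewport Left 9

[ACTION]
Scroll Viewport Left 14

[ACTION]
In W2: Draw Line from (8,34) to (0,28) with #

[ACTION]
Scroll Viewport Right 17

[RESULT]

┏━━━━━━━━━━━━━━━━━━━━━━┃                         
┃ Terminal             ┃                         
┠──────────────────────┃                        #
┃$ cat config.txt      ┃                  ~     #
┃key0 = value43        ┃                  ~     #
┃key1 = value53        ┃                        #
┃key2 = value50        ┃                        #
┃key3 = value71        ┃                        +
┃key4 = value72        ┃                        +
┃key5 = value59        ┃                         
┃key6 = value72        ┃                         
┗━━━━━━━━━━━━━━━━━━━━━━┃                         
   │ ░░          ┃     ┃                         
   │░░           ┃     ┃                         
   │             ┃     ┗━━━━━━━━━━━━━━━━━━━━━━━━━
   │             ┃                               
   │             ┃                               
   │Score:       ┃                               
   │0            ┃                               
   │             ┃                               
   │             ┃                               
   │             ┃                               
   │             ┃                               


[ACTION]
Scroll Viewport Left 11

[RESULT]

           ┏━━━━━━━━━━━━━━━━━━━━━━┃              
           ┃ Terminal             ┃              
           ┠──────────────────────┃              
           ┃$ cat config.txt      ┃              
           ┃key0 = value43        ┃              
           ┃key1 = value53        ┃              
           ┃key2 = value50        ┃              
           ┃key3 = value71        ┃              
   ┏━━━━━━━┃key4 = value72        ┃              
   ┃ Tetris┃key5 = value59        ┃              
   ┠───────┃key6 = value72        ┃              
   ┃       ┗━━━━━━━━━━━━━━━━━━━━━━┃              
   ┃          │ ░░          ┃     ┃              
   ┃          │░░           ┃     ┃              
   ┃          │             ┃     ┗━━━━━━━━━━━━━━
   ┃          │             ┃                    
   ┃          │             ┃                    
   ┃          │Score:       ┃                    
   ┃          │0            ┃                    
   ┃          │             ┃                    
   ┃          │             ┃                    
   ┃          │             ┃                    
   ┃          │             ┃                    


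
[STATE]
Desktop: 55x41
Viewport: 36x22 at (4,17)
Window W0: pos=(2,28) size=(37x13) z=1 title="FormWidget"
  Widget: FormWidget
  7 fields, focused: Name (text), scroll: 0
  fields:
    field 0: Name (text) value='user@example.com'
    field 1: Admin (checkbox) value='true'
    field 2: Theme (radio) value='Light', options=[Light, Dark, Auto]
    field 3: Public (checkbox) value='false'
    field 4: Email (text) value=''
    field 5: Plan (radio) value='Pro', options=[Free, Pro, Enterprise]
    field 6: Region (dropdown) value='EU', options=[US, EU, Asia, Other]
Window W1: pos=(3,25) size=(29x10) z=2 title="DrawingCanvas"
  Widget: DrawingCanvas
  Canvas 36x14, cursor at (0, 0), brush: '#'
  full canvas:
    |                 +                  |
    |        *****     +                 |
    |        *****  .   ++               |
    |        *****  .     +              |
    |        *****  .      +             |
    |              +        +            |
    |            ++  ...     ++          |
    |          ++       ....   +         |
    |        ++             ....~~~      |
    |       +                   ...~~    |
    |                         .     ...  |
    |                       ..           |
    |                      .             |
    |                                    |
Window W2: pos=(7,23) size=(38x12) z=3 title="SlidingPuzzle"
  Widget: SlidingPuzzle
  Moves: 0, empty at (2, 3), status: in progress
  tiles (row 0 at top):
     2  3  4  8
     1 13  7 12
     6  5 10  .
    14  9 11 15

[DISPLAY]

                                    
                                    
                                    
                                    
                                    
                                    
   ┏━━━━━━━━━━━━━━━━━━━━━━━━━━━━━━━━
   ┃ SlidingPuzzle                  
━━━┠────────────────────────────────
 Dr┃┌────┬────┬────┬────┐           
───┃│  2 │  3 │  4 │  8 │           
+  ┃├────┼────┼────┼────┤           
   ┃│  1 │ 13 │  7 │ 12 │           
   ┃├────┼────┼────┼────┤           
   ┃│  6 │  5 │ 10 │    │           
   ┃├────┼────┼────┼────┤           
   ┃│ 14 │  9 │ 11 │ 15 │           
━━━┗━━━━━━━━━━━━━━━━━━━━━━━━━━━━━━━━
 Email:      [                   ]┃ 
 Plan:       ( ) Free  (●) Pro  ( ┃ 
 Region:     [EU                ▼]┃ 
                                  ┃ 


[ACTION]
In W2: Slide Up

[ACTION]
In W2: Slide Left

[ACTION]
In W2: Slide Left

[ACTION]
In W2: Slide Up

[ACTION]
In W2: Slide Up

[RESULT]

                                    
                                    
                                    
                                    
                                    
                                    
   ┏━━━━━━━━━━━━━━━━━━━━━━━━━━━━━━━━
   ┃ SlidingPuzzle                  
━━━┠────────────────────────────────
 Dr┃┌────┬────┬────┬────┐           
───┃│  2 │  3 │  4 │  8 │           
+  ┃├────┼────┼────┼────┤           
   ┃│  1 │ 13 │  7 │ 12 │           
   ┃├────┼────┼────┼────┤           
   ┃│  6 │  5 │ 10 │ 15 │           
   ┃├────┼────┼────┼────┤           
   ┃│ 14 │  9 │ 11 │    │           
━━━┗━━━━━━━━━━━━━━━━━━━━━━━━━━━━━━━━
 Email:      [                   ]┃ 
 Plan:       ( ) Free  (●) Pro  ( ┃ 
 Region:     [EU                ▼]┃ 
                                  ┃ 


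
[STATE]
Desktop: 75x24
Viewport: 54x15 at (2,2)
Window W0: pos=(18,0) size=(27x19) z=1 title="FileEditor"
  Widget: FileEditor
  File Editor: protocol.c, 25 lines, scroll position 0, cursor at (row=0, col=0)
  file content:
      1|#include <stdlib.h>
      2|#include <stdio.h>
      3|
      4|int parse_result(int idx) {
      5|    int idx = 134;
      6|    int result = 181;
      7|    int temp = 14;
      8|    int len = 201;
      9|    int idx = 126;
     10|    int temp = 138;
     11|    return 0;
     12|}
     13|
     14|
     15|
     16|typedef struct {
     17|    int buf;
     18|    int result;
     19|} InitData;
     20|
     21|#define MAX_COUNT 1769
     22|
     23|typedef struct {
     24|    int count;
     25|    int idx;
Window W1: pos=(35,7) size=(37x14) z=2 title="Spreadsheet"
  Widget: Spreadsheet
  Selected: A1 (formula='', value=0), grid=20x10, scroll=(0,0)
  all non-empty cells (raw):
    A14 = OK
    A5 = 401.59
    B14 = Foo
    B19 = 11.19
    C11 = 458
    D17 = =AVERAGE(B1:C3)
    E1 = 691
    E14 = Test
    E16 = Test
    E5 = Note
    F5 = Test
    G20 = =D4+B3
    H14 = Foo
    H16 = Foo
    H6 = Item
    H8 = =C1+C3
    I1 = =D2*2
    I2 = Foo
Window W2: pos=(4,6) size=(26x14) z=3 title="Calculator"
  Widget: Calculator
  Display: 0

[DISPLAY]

                ┠─────────────────────────┨           
                ┃█include <stdlib.h>     ▲┃           
                ┃#include <stdio.h>      █┃           
                ┃                        ░┃           
  ┏━━━━━━━━━━━━━━━━━━━━━━━━┓esult(int idx░┃           
  ┃ Calculator             ┃ = 13┏━━━━━━━━━━━━━━━━━━━━
  ┠────────────────────────┨ult =┃ Spreadsheet        
  ┃                       0┃p = 1┠────────────────────
  ┃┌───┬───┬───┬───┐       ┃ = 20┃A1:                 
  ┃│ 7 │ 8 │ 9 │ ÷ │       ┃ = 12┃       A       B    
  ┃├───┼───┼───┼───┤       ┃p = 1┃--------------------
  ┃│ 4 │ 5 │ 6 │ × │       ┃0;   ┃  1      [0]       0
  ┃├───┼───┼───┼───┤       ┃     ┃  2        0       0
  ┃│ 1 │ 2 │ 3 │ - │       ┃     ┃  3        0       0
  ┃├───┼───┼───┼───┤       ┃     ┃  4        0       0


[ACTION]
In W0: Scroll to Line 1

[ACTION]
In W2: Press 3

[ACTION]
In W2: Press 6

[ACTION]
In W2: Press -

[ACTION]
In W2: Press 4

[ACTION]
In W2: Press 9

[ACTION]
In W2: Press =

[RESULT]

                ┠─────────────────────────┨           
                ┃█include <stdlib.h>     ▲┃           
                ┃#include <stdio.h>      █┃           
                ┃                        ░┃           
  ┏━━━━━━━━━━━━━━━━━━━━━━━━┓esult(int idx░┃           
  ┃ Calculator             ┃ = 13┏━━━━━━━━━━━━━━━━━━━━
  ┠────────────────────────┨ult =┃ Spreadsheet        
  ┃                     -13┃p = 1┠────────────────────
  ┃┌───┬───┬───┬───┐       ┃ = 20┃A1:                 
  ┃│ 7 │ 8 │ 9 │ ÷ │       ┃ = 12┃       A       B    
  ┃├───┼───┼───┼───┤       ┃p = 1┃--------------------
  ┃│ 4 │ 5 │ 6 │ × │       ┃0;   ┃  1      [0]       0
  ┃├───┼───┼───┼───┤       ┃     ┃  2        0       0
  ┃│ 1 │ 2 │ 3 │ - │       ┃     ┃  3        0       0
  ┃├───┼───┼───┼───┤       ┃     ┃  4        0       0


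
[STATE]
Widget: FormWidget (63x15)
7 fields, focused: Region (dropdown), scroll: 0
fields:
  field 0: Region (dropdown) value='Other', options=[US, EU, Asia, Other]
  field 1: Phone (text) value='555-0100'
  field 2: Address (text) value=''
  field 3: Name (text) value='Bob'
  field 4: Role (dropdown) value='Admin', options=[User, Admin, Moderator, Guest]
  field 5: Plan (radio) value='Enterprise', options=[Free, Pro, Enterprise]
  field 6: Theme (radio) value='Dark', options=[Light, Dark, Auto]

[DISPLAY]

> Region:     [Other                                         ▼]
  Phone:      [555-0100                                       ]
  Address:    [                                               ]
  Name:       [Bob                                            ]
  Role:       [Admin                                         ▼]
  Plan:       ( ) Free  ( ) Pro  (●) Enterprise                
  Theme:      ( ) Light  (●) Dark  ( ) Auto                    
                                                               
                                                               
                                                               
                                                               
                                                               
                                                               
                                                               
                                                               


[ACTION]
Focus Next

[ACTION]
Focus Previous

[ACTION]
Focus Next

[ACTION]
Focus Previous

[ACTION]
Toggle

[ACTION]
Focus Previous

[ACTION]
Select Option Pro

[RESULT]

  Region:     [Other                                         ▼]
  Phone:      [555-0100                                       ]
  Address:    [                                               ]
  Name:       [Bob                                            ]
  Role:       [Admin                                         ▼]
  Plan:       ( ) Free  ( ) Pro  (●) Enterprise                
> Theme:      ( ) Light  (●) Dark  ( ) Auto                    
                                                               
                                                               
                                                               
                                                               
                                                               
                                                               
                                                               
                                                               


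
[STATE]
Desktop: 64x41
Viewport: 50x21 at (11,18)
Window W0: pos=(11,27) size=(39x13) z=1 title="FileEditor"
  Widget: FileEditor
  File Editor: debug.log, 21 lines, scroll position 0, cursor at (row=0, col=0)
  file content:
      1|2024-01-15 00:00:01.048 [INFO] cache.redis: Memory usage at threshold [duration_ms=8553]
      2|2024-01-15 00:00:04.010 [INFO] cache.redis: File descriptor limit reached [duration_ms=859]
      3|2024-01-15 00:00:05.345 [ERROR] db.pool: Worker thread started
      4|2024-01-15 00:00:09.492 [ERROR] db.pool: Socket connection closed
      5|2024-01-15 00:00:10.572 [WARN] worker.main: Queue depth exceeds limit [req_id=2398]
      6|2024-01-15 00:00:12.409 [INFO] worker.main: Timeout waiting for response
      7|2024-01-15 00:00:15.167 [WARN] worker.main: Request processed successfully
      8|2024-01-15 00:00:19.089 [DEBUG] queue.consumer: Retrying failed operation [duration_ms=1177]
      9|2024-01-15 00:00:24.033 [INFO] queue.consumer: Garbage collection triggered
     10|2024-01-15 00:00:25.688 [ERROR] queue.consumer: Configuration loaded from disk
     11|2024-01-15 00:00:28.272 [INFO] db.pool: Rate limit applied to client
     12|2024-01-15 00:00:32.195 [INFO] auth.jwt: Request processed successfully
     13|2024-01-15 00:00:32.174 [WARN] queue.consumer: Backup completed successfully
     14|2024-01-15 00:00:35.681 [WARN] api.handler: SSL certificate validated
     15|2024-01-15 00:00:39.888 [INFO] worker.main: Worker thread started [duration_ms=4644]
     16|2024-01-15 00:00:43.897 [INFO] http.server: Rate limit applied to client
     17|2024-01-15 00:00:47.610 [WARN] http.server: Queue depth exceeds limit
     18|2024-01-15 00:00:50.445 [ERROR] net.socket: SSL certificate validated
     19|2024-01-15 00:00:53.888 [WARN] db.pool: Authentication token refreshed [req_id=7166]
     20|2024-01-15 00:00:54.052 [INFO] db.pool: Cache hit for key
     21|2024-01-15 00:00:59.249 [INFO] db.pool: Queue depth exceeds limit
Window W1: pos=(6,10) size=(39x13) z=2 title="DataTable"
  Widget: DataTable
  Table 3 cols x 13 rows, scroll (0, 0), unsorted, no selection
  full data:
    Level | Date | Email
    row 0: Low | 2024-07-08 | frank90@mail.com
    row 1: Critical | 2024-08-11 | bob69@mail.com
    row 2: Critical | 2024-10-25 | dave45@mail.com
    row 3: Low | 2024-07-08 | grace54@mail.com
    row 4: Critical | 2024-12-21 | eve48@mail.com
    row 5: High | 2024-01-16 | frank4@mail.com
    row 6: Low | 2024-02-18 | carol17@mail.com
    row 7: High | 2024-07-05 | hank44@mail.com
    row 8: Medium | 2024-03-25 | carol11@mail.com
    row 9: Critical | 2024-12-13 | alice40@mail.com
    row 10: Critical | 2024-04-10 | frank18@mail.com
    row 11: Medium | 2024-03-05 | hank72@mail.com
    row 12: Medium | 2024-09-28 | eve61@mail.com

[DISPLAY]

    │2024-07-08│grace54@mail.com ┃                
ical│2024-12-21│eve48@mail.com   ┃                
    │2024-01-16│frank4@mail.com  ┃                
    │2024-02-18│carol17@mail.com ┃                
━━━━━━━━━━━━━━━━━━━━━━━━━━━━━━━━━┛                
                                                  
                                                  
                                                  
                                                  
┏━━━━━━━━━━━━━━━━━━━━━━━━━━━━━━━━━━━━━┓           
┃ FileEditor                          ┃           
┠─────────────────────────────────────┨           
┃█024-01-15 00:00:01.048 [INFO] cache▲┃           
┃2024-01-15 00:00:04.010 [INFO] cache█┃           
┃2024-01-15 00:00:05.345 [ERROR] db.p░┃           
┃2024-01-15 00:00:09.492 [ERROR] db.p░┃           
┃2024-01-15 00:00:10.572 [WARN] worke░┃           
┃2024-01-15 00:00:12.409 [INFO] worke░┃           
┃2024-01-15 00:00:15.167 [WARN] worke░┃           
┃2024-01-15 00:00:19.089 [DEBUG] queu░┃           
┃2024-01-15 00:00:24.033 [INFO] queue▼┃           


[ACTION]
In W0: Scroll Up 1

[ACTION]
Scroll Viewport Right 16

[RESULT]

 │2024-07-08│grace54@mail.com ┃                   
l│2024-12-21│eve48@mail.com   ┃                   
 │2024-01-16│frank4@mail.com  ┃                   
 │2024-02-18│carol17@mail.com ┃                   
━━━━━━━━━━━━━━━━━━━━━━━━━━━━━━┛                   
                                                  
                                                  
                                                  
                                                  
━━━━━━━━━━━━━━━━━━━━━━━━━━━━━━━━━━━┓              
ileEditor                          ┃              
───────────────────────────────────┨              
24-01-15 00:00:01.048 [INFO] cache▲┃              
24-01-15 00:00:04.010 [INFO] cache█┃              
24-01-15 00:00:05.345 [ERROR] db.p░┃              
24-01-15 00:00:09.492 [ERROR] db.p░┃              
24-01-15 00:00:10.572 [WARN] worke░┃              
24-01-15 00:00:12.409 [INFO] worke░┃              
24-01-15 00:00:15.167 [WARN] worke░┃              
24-01-15 00:00:19.089 [DEBUG] queu░┃              
24-01-15 00:00:24.033 [INFO] queue▼┃              


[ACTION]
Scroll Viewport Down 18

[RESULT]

 │2024-01-16│frank4@mail.com  ┃                   
 │2024-02-18│carol17@mail.com ┃                   
━━━━━━━━━━━━━━━━━━━━━━━━━━━━━━┛                   
                                                  
                                                  
                                                  
                                                  
━━━━━━━━━━━━━━━━━━━━━━━━━━━━━━━━━━━┓              
ileEditor                          ┃              
───────────────────────────────────┨              
24-01-15 00:00:01.048 [INFO] cache▲┃              
24-01-15 00:00:04.010 [INFO] cache█┃              
24-01-15 00:00:05.345 [ERROR] db.p░┃              
24-01-15 00:00:09.492 [ERROR] db.p░┃              
24-01-15 00:00:10.572 [WARN] worke░┃              
24-01-15 00:00:12.409 [INFO] worke░┃              
24-01-15 00:00:15.167 [WARN] worke░┃              
24-01-15 00:00:19.089 [DEBUG] queu░┃              
24-01-15 00:00:24.033 [INFO] queue▼┃              
━━━━━━━━━━━━━━━━━━━━━━━━━━━━━━━━━━━┛              
                                                  


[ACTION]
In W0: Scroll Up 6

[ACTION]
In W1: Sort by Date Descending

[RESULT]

 │2024-07-08│frank90@mail.com ┃                   
 │2024-07-08│grace54@mail.com ┃                   
━━━━━━━━━━━━━━━━━━━━━━━━━━━━━━┛                   
                                                  
                                                  
                                                  
                                                  
━━━━━━━━━━━━━━━━━━━━━━━━━━━━━━━━━━━┓              
ileEditor                          ┃              
───────────────────────────────────┨              
24-01-15 00:00:01.048 [INFO] cache▲┃              
24-01-15 00:00:04.010 [INFO] cache█┃              
24-01-15 00:00:05.345 [ERROR] db.p░┃              
24-01-15 00:00:09.492 [ERROR] db.p░┃              
24-01-15 00:00:10.572 [WARN] worke░┃              
24-01-15 00:00:12.409 [INFO] worke░┃              
24-01-15 00:00:15.167 [WARN] worke░┃              
24-01-15 00:00:19.089 [DEBUG] queu░┃              
24-01-15 00:00:24.033 [INFO] queue▼┃              
━━━━━━━━━━━━━━━━━━━━━━━━━━━━━━━━━━━┛              
                                                  


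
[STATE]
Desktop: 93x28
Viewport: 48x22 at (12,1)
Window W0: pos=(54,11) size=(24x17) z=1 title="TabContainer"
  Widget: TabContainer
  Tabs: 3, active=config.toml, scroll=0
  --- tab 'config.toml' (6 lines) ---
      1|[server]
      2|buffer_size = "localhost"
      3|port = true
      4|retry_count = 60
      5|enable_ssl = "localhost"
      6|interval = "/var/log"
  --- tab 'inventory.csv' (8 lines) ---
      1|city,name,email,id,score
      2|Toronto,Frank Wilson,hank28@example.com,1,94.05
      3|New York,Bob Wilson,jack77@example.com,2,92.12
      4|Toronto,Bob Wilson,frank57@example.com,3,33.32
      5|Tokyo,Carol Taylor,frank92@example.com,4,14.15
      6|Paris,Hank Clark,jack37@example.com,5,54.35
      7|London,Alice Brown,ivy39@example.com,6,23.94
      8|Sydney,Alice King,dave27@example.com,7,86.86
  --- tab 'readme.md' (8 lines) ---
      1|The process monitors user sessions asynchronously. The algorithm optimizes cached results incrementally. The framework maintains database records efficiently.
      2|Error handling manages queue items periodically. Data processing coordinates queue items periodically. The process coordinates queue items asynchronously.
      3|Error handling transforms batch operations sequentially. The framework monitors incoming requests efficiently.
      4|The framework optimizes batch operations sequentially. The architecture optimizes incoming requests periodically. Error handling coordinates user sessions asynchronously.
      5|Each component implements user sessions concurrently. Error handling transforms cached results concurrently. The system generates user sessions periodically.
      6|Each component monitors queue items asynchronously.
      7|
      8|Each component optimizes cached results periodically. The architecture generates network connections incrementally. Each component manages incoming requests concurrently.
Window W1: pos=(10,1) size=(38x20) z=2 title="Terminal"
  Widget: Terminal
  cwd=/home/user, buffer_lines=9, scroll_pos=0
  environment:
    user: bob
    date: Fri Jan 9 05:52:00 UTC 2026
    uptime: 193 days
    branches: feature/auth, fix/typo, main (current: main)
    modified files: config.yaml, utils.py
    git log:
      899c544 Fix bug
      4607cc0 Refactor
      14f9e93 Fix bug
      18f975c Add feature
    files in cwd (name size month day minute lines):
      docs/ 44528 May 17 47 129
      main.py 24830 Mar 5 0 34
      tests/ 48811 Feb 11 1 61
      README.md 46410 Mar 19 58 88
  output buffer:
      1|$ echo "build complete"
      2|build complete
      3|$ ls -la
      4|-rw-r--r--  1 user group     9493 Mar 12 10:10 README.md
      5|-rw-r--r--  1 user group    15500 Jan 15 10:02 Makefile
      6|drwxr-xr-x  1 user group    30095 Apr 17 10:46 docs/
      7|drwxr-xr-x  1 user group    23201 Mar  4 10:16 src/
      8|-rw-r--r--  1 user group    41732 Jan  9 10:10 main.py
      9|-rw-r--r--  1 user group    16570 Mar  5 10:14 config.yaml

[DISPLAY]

━━━━━━━━━━━━━━━━━━━━━━━━━━━━━━━━━━━┓            
Terminal                           ┃            
───────────────────────────────────┨            
 echo "build complete"             ┃            
uild complete                      ┃            
 ls -la                            ┃            
rw-r--r--  1 user group     9493 Ma┃            
rw-r--r--  1 user group    15500 Ja┃            
rwxr-xr-x  1 user group    30095 Ap┃            
rwxr-xr-x  1 user group    23201 Ma┃            
rw-r--r--  1 user group    41732 Ja┃      ┏━━━━━
rw-r--r--  1 user group    16570 Ma┃      ┃ TabC
 █                                 ┃      ┠─────
                                   ┃      ┃[conf
                                   ┃      ┃─────
                                   ┃      ┃[serv
                                   ┃      ┃buffe
                                   ┃      ┃port 
                                   ┃      ┃retry
━━━━━━━━━━━━━━━━━━━━━━━━━━━━━━━━━━━┛      ┃enabl
                                          ┃inter
                                          ┃     


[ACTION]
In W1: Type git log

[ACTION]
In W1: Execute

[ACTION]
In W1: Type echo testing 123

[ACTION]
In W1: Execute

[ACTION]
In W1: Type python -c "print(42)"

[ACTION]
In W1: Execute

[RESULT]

━━━━━━━━━━━━━━━━━━━━━━━━━━━━━━━━━━━┓            
Terminal                           ┃            
───────────────────────────────────┨            
rw-r--r--  1 user group     9493 Ma┃            
rw-r--r--  1 user group    15500 Ja┃            
rwxr-xr-x  1 user group    30095 Ap┃            
rwxr-xr-x  1 user group    23201 Ma┃            
rw-r--r--  1 user group    41732 Ja┃            
rw-r--r--  1 user group    16570 Ma┃            
 git log                           ┃            
99c544 Fix bug                     ┃      ┏━━━━━
607cc0 Refactor                    ┃      ┃ TabC
4f9e93 Fix bug                     ┃      ┠─────
8f975c Add feature                 ┃      ┃[conf
 echo testing 123                  ┃      ┃─────
esting 123                         ┃      ┃[serv
 python -c "print(42)"             ┃      ┃buffe
2                                  ┃      ┃port 
 █                                 ┃      ┃retry
━━━━━━━━━━━━━━━━━━━━━━━━━━━━━━━━━━━┛      ┃enabl
                                          ┃inter
                                          ┃     


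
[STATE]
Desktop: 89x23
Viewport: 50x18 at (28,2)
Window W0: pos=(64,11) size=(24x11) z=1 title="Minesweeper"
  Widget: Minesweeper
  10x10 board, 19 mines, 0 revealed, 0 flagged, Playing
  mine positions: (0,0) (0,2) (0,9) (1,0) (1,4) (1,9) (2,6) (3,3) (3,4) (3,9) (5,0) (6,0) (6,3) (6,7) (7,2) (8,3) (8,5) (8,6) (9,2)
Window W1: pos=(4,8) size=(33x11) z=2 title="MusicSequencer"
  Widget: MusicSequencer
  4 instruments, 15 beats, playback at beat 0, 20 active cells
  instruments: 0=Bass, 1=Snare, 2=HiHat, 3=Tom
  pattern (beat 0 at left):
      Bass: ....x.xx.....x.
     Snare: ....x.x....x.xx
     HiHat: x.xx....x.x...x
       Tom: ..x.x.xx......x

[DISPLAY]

                                                  
                                                  
                                                  
                                                  
                                                  
                                                  
━━━━━━━━┓                                         
        ┃                                         
────────┨                                         
        ┃                           ┏━━━━━━━━━━━━━
        ┃                           ┃ Minesweeper 
        ┃                           ┠─────────────
        ┃                           ┃■■■■■■■■■■   
        ┃                           ┃■■■■■■■■■■   
        ┃                           ┃■■■■■■■■■■   
        ┃                           ┃■■■■■■■■■■   
━━━━━━━━┛                           ┃■■■■■■■■■■   
                                    ┃■■■■■■■■■■   


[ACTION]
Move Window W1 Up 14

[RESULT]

────────┨                                         
        ┃                                         
        ┃                                         
        ┃                                         
        ┃                                         
        ┃                                         
        ┃                                         
        ┃                                         
━━━━━━━━┛                                         
                                    ┏━━━━━━━━━━━━━
                                    ┃ Minesweeper 
                                    ┠─────────────
                                    ┃■■■■■■■■■■   
                                    ┃■■■■■■■■■■   
                                    ┃■■■■■■■■■■   
                                    ┃■■■■■■■■■■   
                                    ┃■■■■■■■■■■   
                                    ┃■■■■■■■■■■   


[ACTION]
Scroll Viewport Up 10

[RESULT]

━━━━━━━━┓                                         
        ┃                                         
────────┨                                         
        ┃                                         
        ┃                                         
        ┃                                         
        ┃                                         
        ┃                                         
        ┃                                         
        ┃                                         
━━━━━━━━┛                                         
                                    ┏━━━━━━━━━━━━━
                                    ┃ Minesweeper 
                                    ┠─────────────
                                    ┃■■■■■■■■■■   
                                    ┃■■■■■■■■■■   
                                    ┃■■■■■■■■■■   
                                    ┃■■■■■■■■■■   


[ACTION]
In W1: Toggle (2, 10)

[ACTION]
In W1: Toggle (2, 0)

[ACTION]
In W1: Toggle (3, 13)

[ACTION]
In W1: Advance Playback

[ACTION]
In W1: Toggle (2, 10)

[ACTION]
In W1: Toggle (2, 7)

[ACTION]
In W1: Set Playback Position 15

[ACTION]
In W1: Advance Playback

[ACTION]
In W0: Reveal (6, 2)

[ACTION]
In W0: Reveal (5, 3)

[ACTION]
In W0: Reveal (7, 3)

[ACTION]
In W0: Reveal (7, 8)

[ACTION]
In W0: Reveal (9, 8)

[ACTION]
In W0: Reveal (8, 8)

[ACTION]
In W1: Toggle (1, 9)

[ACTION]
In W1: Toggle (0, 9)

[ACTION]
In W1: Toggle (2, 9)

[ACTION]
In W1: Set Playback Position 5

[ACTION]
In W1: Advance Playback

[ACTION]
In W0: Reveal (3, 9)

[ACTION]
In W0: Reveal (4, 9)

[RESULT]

━━━━━━━━┓                                         
        ┃                                         
────────┨                                         
        ┃                                         
        ┃                                         
        ┃                                         
        ┃                                         
        ┃                                         
        ┃                                         
        ┃                                         
━━━━━━━━┛                                         
                                    ┏━━━━━━━━━━━━━
                                    ┃ Minesweeper 
                                    ┠─────────────
                                    ┃✹■✹■■■■■■✹   
                                    ┃✹■■■✹■■■■✹   
                                    ┃■■■■■■✹■■■   
                                    ┃■■■✹✹■■■■✹   
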